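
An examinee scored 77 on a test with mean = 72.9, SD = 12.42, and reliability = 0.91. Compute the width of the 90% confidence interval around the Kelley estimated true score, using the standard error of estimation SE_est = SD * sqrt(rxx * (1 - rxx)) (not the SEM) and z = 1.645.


True score estimate = 0.91*77 + 0.09*72.9 = 76.631
SE_est = SD * sqrt(rxx * (1 - rxx)) = 12.42 * sqrt(0.91 * 0.09) = 12.42 * sqrt(0.0819) = 3.554377
CI = T_est +/- z * SE_est, so width = 2 * z * SE_est = 2 * 1.645 * 3.554377
Width = 11.6939

11.6939


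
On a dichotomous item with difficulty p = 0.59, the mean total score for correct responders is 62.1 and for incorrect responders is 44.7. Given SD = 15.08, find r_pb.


q = 1 - p = 0.41
rpb = ((M1 - M0) / SD) * sqrt(p * q)
rpb = ((62.1 - 44.7) / 15.08) * sqrt(0.59 * 0.41)
rpb = 0.5675

0.5675


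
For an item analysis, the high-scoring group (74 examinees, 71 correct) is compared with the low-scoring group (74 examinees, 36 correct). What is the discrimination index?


p_upper = 71/74 = 0.9595
p_lower = 36/74 = 0.4865
D = 0.9595 - 0.4865 = 0.473

0.473


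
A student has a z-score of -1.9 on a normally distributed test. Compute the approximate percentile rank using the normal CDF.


CDF(z) = 0.5 * (1 + erf(z/sqrt(2)))
erf(-1.3435) = -0.9426
CDF = 0.0287
Percentile rank = 0.0287 * 100 = 2.87

2.87


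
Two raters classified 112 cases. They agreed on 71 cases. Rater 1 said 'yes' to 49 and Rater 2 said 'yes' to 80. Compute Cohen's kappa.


P_o = 71/112 = 0.633929
P_e = (49*80 + 63*32) / 12544 = 0.473214
kappa = (P_o - P_e) / (1 - P_e)
kappa = (0.633929 - 0.473214) / (1 - 0.473214)
kappa = 0.3051

0.3051


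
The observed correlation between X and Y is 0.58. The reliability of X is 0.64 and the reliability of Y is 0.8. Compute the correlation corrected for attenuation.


r_corrected = rxy / sqrt(rxx * ryy)
= 0.58 / sqrt(0.64 * 0.8)
= 0.58 / sqrt(0.512)
= 0.58 / 0.715542
r_corrected = 0.8106

0.8106


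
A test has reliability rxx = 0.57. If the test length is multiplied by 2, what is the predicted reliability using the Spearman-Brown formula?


r_new = (n * rxx) / (1 + (n-1) * rxx)
r_new = (2 * 0.57) / (1 + 1 * 0.57)
r_new = 1.14 / 1.57
r_new = 0.7261

0.7261


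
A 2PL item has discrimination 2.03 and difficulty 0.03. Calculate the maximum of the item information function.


For 2PL, max info at theta = b = 0.03
I_max = a^2 / 4 = 2.03^2 / 4
= 4.1209 / 4
I_max = 1.0302

1.0302


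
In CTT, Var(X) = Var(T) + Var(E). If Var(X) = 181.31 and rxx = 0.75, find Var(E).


var_true = rxx * var_obs = 0.75 * 181.31 = 135.9825
var_error = var_obs - var_true
var_error = 181.31 - 135.9825
var_error = 45.3275

45.3275


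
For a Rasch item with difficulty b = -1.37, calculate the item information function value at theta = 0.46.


P = 1/(1+exp(-(0.46--1.37))) = 0.8618
I = P*(1-P) = 0.8618 * 0.1382
I = 0.1191

0.1191


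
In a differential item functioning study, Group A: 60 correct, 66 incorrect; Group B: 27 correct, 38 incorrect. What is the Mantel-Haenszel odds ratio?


Odds_A = 60/66 = 0.9091
Odds_B = 27/38 = 0.7105
OR = Odds_A / Odds_B = 0.9091 / 0.7105
Exactly, OR = (60 * 38) / (66 * 27) = 2280 / 1782
OR = 1.2795

1.2795


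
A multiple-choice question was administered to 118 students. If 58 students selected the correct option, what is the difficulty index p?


Item difficulty p = number correct / total examinees
p = 58 / 118
p = 0.4915

0.4915


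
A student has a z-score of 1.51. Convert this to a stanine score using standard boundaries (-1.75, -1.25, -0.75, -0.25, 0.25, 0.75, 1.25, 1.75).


Stanine boundaries: [-1.75, -1.25, -0.75, -0.25, 0.25, 0.75, 1.25, 1.75]
z = 1.51
Check each boundary:
  z >= -1.75 -> could be stanine 2
  z >= -1.25 -> could be stanine 3
  z >= -0.75 -> could be stanine 4
  z >= -0.25 -> could be stanine 5
  z >= 0.25 -> could be stanine 6
  z >= 0.75 -> could be stanine 7
  z >= 1.25 -> could be stanine 8
  z < 1.75
Highest qualifying boundary gives stanine = 8

8


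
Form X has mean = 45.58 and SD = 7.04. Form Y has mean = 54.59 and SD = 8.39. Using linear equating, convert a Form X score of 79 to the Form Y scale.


slope = SD_Y / SD_X = 8.39 / 7.04 ~ 1.1918
intercept = mean_Y - slope * mean_X = 54.59 - (8.39 / 7.04) * 45.58 ~ 0.2695
Y = slope * X + intercept. To avoid rounding drift from the rounded slope/intercept, evaluate the equivalent form Y = mean_Y + SD_Y * (X - mean_X) / SD_X at full precision:
Y = 54.59 + 8.39 * (79 - 45.58) / 7.04
Y = 54.59 + 8.39 * 33.42 / 7.04
Y = 54.59 + 280.3938 / 7.04
Y = 54.59 + 39.8287
Y = 94.4187

94.4187


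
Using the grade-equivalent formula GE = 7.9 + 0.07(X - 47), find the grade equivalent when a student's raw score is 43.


raw - median = 43 - 47 = -4
slope * diff = 0.07 * -4 = -0.28
GE = 7.9 + -0.28
GE = 7.62

7.62


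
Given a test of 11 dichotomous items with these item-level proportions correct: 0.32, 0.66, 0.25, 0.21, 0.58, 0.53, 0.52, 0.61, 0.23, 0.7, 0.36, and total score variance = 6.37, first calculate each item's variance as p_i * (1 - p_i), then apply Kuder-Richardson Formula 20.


For each item, compute p_i * q_i:
  Item 1: 0.32 * 0.68 = 0.2176
  Item 2: 0.66 * 0.34 = 0.2244
  Item 3: 0.25 * 0.75 = 0.1875
  Item 4: 0.21 * 0.79 = 0.1659
  Item 5: 0.58 * 0.42 = 0.2436
  Item 6: 0.53 * 0.47 = 0.2491
  Item 7: 0.52 * 0.48 = 0.2496
  Item 8: 0.61 * 0.39 = 0.2379
  Item 9: 0.23 * 0.77 = 0.1771
  Item 10: 0.7 * 0.3 = 0.21
  Item 11: 0.36 * 0.64 = 0.2304
Sum(p_i * q_i) = 0.2176 + 0.2244 + 0.1875 + 0.1659 + 0.2436 + 0.2491 + 0.2496 + 0.2379 + 0.1771 + 0.21 + 0.2304 = 2.3931
KR-20 = (k/(k-1)) * (1 - Sum(p_i*q_i) / Var_total)
= (11/10) * (1 - 2.3931/6.37)
= 1.1 * 0.6243
KR-20 = 0.6867

0.6867


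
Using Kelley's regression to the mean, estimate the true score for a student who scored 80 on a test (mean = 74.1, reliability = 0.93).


T_est = rxx * X + (1 - rxx) * mean
T_est = 0.93 * 80 + 0.07 * 74.1
T_est = 74.4 + 5.187
T_est = 79.587

79.587


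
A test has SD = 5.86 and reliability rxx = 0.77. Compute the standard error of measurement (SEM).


SEM = SD * sqrt(1 - rxx)
SEM = 5.86 * sqrt(1 - 0.77)
SEM = 5.86 * sqrt(0.23) = 5.86 * 0.479583
SEM = 2.8104

2.8104


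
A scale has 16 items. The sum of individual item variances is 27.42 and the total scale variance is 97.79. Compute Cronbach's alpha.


alpha = (k/(k-1)) * (1 - sum(si^2)/s_total^2)
= (16/15) * (1 - 27.42/97.79)
alpha = 0.7676

0.7676


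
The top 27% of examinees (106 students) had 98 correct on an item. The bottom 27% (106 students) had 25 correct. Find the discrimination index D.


p_upper = 98/106 = 0.9245
p_lower = 25/106 = 0.2358
D = 0.9245 - 0.2358 = 0.6887

0.6887


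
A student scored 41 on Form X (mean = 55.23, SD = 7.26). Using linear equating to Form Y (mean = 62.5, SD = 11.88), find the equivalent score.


slope = SD_Y / SD_X = 11.88 / 7.26 ~ 1.6364
intercept = mean_Y - slope * mean_X = 62.5 - (11.88 / 7.26) * 55.23 ~ -27.8764
Y = slope * X + intercept. To avoid rounding drift from the rounded slope/intercept, evaluate the equivalent form Y = mean_Y + SD_Y * (X - mean_X) / SD_X at full precision:
Y = 62.5 + 11.88 * (41 - 55.23) / 7.26
Y = 62.5 - 11.88 * 14.23 / 7.26
Y = 62.5 - 169.0524 / 7.26
Y = 62.5 - 23.2855
Y = 39.2145

39.2145


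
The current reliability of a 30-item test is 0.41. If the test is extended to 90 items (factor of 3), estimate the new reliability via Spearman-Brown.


r_new = (n * rxx) / (1 + (n-1) * rxx)
r_new = (3 * 0.41) / (1 + 2 * 0.41)
r_new = 1.23 / 1.82
r_new = 0.6758

0.6758


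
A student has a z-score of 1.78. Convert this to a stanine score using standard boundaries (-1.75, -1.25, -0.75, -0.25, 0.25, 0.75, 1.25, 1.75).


Stanine boundaries: [-1.75, -1.25, -0.75, -0.25, 0.25, 0.75, 1.25, 1.75]
z = 1.78
Check each boundary:
  z >= -1.75 -> could be stanine 2
  z >= -1.25 -> could be stanine 3
  z >= -0.75 -> could be stanine 4
  z >= -0.25 -> could be stanine 5
  z >= 0.25 -> could be stanine 6
  z >= 0.75 -> could be stanine 7
  z >= 1.25 -> could be stanine 8
  z >= 1.75 -> could be stanine 9
Highest qualifying boundary gives stanine = 9

9


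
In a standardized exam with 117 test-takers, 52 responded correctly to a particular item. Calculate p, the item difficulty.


Item difficulty p = number correct / total examinees
p = 52 / 117
p = 0.4444

0.4444


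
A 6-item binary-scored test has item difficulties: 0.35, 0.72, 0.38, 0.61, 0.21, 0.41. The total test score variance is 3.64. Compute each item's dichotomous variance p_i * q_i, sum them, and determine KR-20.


For each item, compute p_i * q_i:
  Item 1: 0.35 * 0.65 = 0.2275
  Item 2: 0.72 * 0.28 = 0.2016
  Item 3: 0.38 * 0.62 = 0.2356
  Item 4: 0.61 * 0.39 = 0.2379
  Item 5: 0.21 * 0.79 = 0.1659
  Item 6: 0.41 * 0.59 = 0.2419
Sum(p_i * q_i) = 0.2275 + 0.2016 + 0.2356 + 0.2379 + 0.1659 + 0.2419 = 1.3104
KR-20 = (k/(k-1)) * (1 - Sum(p_i*q_i) / Var_total)
= (6/5) * (1 - 1.3104/3.64)
= 1.2 * 0.64
KR-20 = 0.768

0.768


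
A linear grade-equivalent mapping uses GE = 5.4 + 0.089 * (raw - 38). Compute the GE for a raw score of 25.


raw - median = 25 - 38 = -13
slope * diff = 0.089 * -13 = -1.157
GE = 5.4 + -1.157
GE = 4.243

4.243


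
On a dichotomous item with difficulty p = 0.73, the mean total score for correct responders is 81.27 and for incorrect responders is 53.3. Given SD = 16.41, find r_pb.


q = 1 - p = 0.27
rpb = ((M1 - M0) / SD) * sqrt(p * q)
rpb = ((81.27 - 53.3) / 16.41) * sqrt(0.73 * 0.27)
rpb = 0.7567

0.7567


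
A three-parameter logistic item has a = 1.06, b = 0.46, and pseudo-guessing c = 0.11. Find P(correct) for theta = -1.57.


logit = 1.06*(-1.57 - 0.46) = -2.1518
P* = 1/(1 + exp(--2.1518)) = 0.1042
P = 0.11 + (1 - 0.11) * 0.1042
P = 0.2027

0.2027


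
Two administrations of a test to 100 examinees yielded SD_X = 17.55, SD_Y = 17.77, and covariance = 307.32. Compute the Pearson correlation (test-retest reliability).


r = cov(X,Y) / (SD_X * SD_Y)
r = 307.32 / (17.55 * 17.77)
r = 307.32 / 311.8635
r = 0.9854

0.9854


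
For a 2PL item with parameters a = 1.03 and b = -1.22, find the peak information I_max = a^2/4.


For 2PL, max info at theta = b = -1.22
I_max = a^2 / 4 = 1.03^2 / 4
= 1.0609 / 4
I_max = 0.2652

0.2652


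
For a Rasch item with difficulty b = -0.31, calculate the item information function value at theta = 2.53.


P = 1/(1+exp(-(2.53--0.31))) = 0.9448
I = P*(1-P) = 0.9448 * 0.0552
I = 0.0522

0.0522


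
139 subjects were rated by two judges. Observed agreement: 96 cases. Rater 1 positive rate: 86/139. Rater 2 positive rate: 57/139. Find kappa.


P_o = 96/139 = 0.690647
P_e = (86*57 + 53*82) / 19321 = 0.47865
kappa = (P_o - P_e) / (1 - P_e)
kappa = (0.690647 - 0.47865) / (1 - 0.47865)
kappa = 0.4066

0.4066


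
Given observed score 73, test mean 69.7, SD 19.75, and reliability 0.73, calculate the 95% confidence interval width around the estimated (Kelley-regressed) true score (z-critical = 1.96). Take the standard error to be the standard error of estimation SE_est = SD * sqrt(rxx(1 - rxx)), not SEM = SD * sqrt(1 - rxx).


True score estimate = 0.73*73 + 0.27*69.7 = 72.109
SE_est = SD * sqrt(rxx * (1 - rxx)) = 19.75 * sqrt(0.73 * 0.27) = 19.75 * sqrt(0.1971) = 8.768199
CI = T_est +/- z * SE_est, so width = 2 * z * SE_est = 2 * 1.96 * 8.768199
Width = 34.3713

34.3713


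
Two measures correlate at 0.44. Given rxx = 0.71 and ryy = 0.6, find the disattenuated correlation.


r_corrected = rxy / sqrt(rxx * ryy)
= 0.44 / sqrt(0.71 * 0.6)
= 0.44 / sqrt(0.426)
= 0.44 / 0.652687
r_corrected = 0.6741

0.6741


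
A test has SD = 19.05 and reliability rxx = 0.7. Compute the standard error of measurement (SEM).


SEM = SD * sqrt(1 - rxx)
SEM = 19.05 * sqrt(1 - 0.7)
SEM = 19.05 * sqrt(0.3) = 19.05 * 0.547723
SEM = 10.4341

10.4341


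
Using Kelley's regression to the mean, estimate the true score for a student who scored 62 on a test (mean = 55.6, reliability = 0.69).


T_est = rxx * X + (1 - rxx) * mean
T_est = 0.69 * 62 + 0.31 * 55.6
T_est = 42.78 + 17.236
T_est = 60.016

60.016


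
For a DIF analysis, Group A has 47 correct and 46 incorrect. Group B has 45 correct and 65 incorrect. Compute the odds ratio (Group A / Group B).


Odds_A = 47/46 = 1.0217
Odds_B = 45/65 = 0.6923
OR = Odds_A / Odds_B = 1.0217 / 0.6923
Exactly, OR = (47 * 65) / (46 * 45) = 3055 / 2070
OR = 1.4758

1.4758


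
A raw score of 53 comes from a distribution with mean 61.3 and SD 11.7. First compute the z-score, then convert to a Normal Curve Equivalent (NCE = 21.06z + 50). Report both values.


z = (X - mean) / SD = (53 - 61.3) / 11.7
z = -8.3 / 11.7
z = -0.7094
NCE = NCE = 21.06z + 50
Carry z at full precision (z = -8.3 / 11.7) into the conversion:
NCE = 21.06 * (-8.3 / 11.7) + 50 = -174.798 / 11.7 + 50
NCE = -14.94 + 50
NCE = 35.06

35.06


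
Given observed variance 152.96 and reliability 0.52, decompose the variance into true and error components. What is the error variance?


var_true = rxx * var_obs = 0.52 * 152.96 = 79.5392
var_error = var_obs - var_true
var_error = 152.96 - 79.5392
var_error = 73.4208

73.4208


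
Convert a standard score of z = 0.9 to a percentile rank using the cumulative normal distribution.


CDF(z) = 0.5 * (1 + erf(z/sqrt(2)))
erf(0.6364) = 0.6319
CDF = 0.8159
Percentile rank = 0.8159 * 100 = 81.59

81.59


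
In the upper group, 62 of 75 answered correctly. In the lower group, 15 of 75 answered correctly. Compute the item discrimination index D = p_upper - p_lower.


p_upper = 62/75 = 0.8267
p_lower = 15/75 = 0.2
D = 0.8267 - 0.2 = 0.6267

0.6267


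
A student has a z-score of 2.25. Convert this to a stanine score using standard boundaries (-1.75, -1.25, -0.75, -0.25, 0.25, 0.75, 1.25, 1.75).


Stanine boundaries: [-1.75, -1.25, -0.75, -0.25, 0.25, 0.75, 1.25, 1.75]
z = 2.25
Check each boundary:
  z >= -1.75 -> could be stanine 2
  z >= -1.25 -> could be stanine 3
  z >= -0.75 -> could be stanine 4
  z >= -0.25 -> could be stanine 5
  z >= 0.25 -> could be stanine 6
  z >= 0.75 -> could be stanine 7
  z >= 1.25 -> could be stanine 8
  z >= 1.75 -> could be stanine 9
Highest qualifying boundary gives stanine = 9

9


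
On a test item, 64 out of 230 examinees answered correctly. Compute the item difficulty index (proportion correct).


Item difficulty p = number correct / total examinees
p = 64 / 230
p = 0.2783

0.2783


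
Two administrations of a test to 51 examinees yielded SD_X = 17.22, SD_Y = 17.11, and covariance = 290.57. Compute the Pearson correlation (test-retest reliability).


r = cov(X,Y) / (SD_X * SD_Y)
r = 290.57 / (17.22 * 17.11)
r = 290.57 / 294.6342
r = 0.9862

0.9862


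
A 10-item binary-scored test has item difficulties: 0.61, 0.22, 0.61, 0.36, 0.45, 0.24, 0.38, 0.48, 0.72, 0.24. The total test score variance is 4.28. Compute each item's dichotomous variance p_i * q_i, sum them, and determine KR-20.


For each item, compute p_i * q_i:
  Item 1: 0.61 * 0.39 = 0.2379
  Item 2: 0.22 * 0.78 = 0.1716
  Item 3: 0.61 * 0.39 = 0.2379
  Item 4: 0.36 * 0.64 = 0.2304
  Item 5: 0.45 * 0.55 = 0.2475
  Item 6: 0.24 * 0.76 = 0.1824
  Item 7: 0.38 * 0.62 = 0.2356
  Item 8: 0.48 * 0.52 = 0.2496
  Item 9: 0.72 * 0.28 = 0.2016
  Item 10: 0.24 * 0.76 = 0.1824
Sum(p_i * q_i) = 0.2379 + 0.1716 + 0.2379 + 0.2304 + 0.2475 + 0.1824 + 0.2356 + 0.2496 + 0.2016 + 0.1824 = 2.1769
KR-20 = (k/(k-1)) * (1 - Sum(p_i*q_i) / Var_total)
= (10/9) * (1 - 2.1769/4.28)
= 1.1111 * 0.4914
KR-20 = 0.546

0.546


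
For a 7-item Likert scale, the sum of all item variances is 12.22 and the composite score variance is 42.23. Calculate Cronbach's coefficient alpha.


alpha = (k/(k-1)) * (1 - sum(si^2)/s_total^2)
= (7/6) * (1 - 12.22/42.23)
alpha = 0.8291

0.8291


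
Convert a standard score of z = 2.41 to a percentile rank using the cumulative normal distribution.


CDF(z) = 0.5 * (1 + erf(z/sqrt(2)))
erf(1.7041) = 0.984
CDF = 0.992
Percentile rank = 0.992 * 100 = 99.2

99.2


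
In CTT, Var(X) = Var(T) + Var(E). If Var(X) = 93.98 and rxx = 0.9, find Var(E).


var_true = rxx * var_obs = 0.9 * 93.98 = 84.582
var_error = var_obs - var_true
var_error = 93.98 - 84.582
var_error = 9.398

9.398


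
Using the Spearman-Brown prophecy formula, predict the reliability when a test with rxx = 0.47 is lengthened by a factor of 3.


r_new = (n * rxx) / (1 + (n-1) * rxx)
r_new = (3 * 0.47) / (1 + 2 * 0.47)
r_new = 1.41 / 1.94
r_new = 0.7268

0.7268


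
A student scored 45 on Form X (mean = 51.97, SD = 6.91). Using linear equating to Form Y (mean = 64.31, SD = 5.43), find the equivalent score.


slope = SD_Y / SD_X = 5.43 / 6.91 ~ 0.7858
intercept = mean_Y - slope * mean_X = 64.31 - (5.43 / 6.91) * 51.97 ~ 23.4711
Y = slope * X + intercept. To avoid rounding drift from the rounded slope/intercept, evaluate the equivalent form Y = mean_Y + SD_Y * (X - mean_X) / SD_X at full precision:
Y = 64.31 + 5.43 * (45 - 51.97) / 6.91
Y = 64.31 - 5.43 * 6.97 / 6.91
Y = 64.31 - 37.8471 / 6.91
Y = 64.31 - 5.4771
Y = 58.8329

58.8329


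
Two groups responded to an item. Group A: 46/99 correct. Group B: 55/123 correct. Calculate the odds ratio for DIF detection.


Odds_A = 46/53 = 0.8679
Odds_B = 55/68 = 0.8088
OR = Odds_A / Odds_B = 0.8679 / 0.8088
Exactly, OR = (46 * 68) / (53 * 55) = 3128 / 2915
OR = 1.0731

1.0731


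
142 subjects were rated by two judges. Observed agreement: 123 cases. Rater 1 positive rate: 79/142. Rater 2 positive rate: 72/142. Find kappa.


P_o = 123/142 = 0.866197
P_e = (79*72 + 63*70) / 20164 = 0.500793
kappa = (P_o - P_e) / (1 - P_e)
kappa = (0.866197 - 0.500793) / (1 - 0.500793)
kappa = 0.732

0.732


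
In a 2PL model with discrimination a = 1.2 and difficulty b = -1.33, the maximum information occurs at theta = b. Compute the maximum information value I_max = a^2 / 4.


For 2PL, max info at theta = b = -1.33
I_max = a^2 / 4 = 1.2^2 / 4
= 1.44 / 4
I_max = 0.36

0.36


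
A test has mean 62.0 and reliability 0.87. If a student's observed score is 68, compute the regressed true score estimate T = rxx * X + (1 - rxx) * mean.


T_est = rxx * X + (1 - rxx) * mean
T_est = 0.87 * 68 + 0.13 * 62.0
T_est = 59.16 + 8.06
T_est = 67.22

67.22


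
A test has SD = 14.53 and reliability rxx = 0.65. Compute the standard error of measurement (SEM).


SEM = SD * sqrt(1 - rxx)
SEM = 14.53 * sqrt(1 - 0.65)
SEM = 14.53 * sqrt(0.35) = 14.53 * 0.591608
SEM = 8.5961

8.5961


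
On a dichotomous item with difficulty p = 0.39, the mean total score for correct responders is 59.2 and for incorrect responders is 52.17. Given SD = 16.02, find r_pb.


q = 1 - p = 0.61
rpb = ((M1 - M0) / SD) * sqrt(p * q)
rpb = ((59.2 - 52.17) / 16.02) * sqrt(0.39 * 0.61)
rpb = 0.214

0.214


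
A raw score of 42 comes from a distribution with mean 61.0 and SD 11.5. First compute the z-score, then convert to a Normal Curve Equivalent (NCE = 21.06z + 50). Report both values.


z = (X - mean) / SD = (42 - 61.0) / 11.5
z = -19.0 / 11.5
z = -1.6522
NCE = NCE = 21.06z + 50
Carry z at full precision (z = -19.0 / 11.5) into the conversion:
NCE = 21.06 * (-19.0 / 11.5) + 50 = -400.14 / 11.5 + 50
NCE = -34.7948 + 50
NCE = 15.2052

15.2052


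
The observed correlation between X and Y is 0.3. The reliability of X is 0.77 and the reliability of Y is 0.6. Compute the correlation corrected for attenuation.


r_corrected = rxy / sqrt(rxx * ryy)
= 0.3 / sqrt(0.77 * 0.6)
= 0.3 / sqrt(0.462)
= 0.3 / 0.679706
r_corrected = 0.4414

0.4414


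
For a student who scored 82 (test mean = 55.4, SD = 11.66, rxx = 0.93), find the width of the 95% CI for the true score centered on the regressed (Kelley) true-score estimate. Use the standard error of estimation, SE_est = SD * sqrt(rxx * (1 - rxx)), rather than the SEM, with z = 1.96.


True score estimate = 0.93*82 + 0.07*55.4 = 80.138
SE_est = SD * sqrt(rxx * (1 - rxx)) = 11.66 * sqrt(0.93 * 0.07) = 11.66 * sqrt(0.0651) = 2.975014
CI = T_est +/- z * SE_est, so width = 2 * z * SE_est = 2 * 1.96 * 2.975014
Width = 11.6621

11.6621


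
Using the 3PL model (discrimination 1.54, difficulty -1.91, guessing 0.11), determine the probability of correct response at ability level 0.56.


logit = 1.54*(0.56 - -1.91) = 3.8038
P* = 1/(1 + exp(-3.8038)) = 0.9782
P = 0.11 + (1 - 0.11) * 0.9782
P = 0.9806

0.9806


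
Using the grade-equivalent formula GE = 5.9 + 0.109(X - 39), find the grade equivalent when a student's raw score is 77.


raw - median = 77 - 39 = 38
slope * diff = 0.109 * 38 = 4.142
GE = 5.9 + 4.142
GE = 10.042

10.042


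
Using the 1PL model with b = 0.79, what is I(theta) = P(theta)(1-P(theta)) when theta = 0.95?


P = 1/(1+exp(-(0.95-0.79))) = 0.5399
I = P*(1-P) = 0.5399 * 0.4601
I = 0.2484

0.2484


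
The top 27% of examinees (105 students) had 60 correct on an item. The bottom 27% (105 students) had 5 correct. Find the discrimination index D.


p_upper = 60/105 = 0.5714
p_lower = 5/105 = 0.0476
D = 0.5714 - 0.0476 = 0.5238

0.5238


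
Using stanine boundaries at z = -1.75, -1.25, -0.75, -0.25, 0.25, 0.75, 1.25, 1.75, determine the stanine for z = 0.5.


Stanine boundaries: [-1.75, -1.25, -0.75, -0.25, 0.25, 0.75, 1.25, 1.75]
z = 0.5
Check each boundary:
  z >= -1.75 -> could be stanine 2
  z >= -1.25 -> could be stanine 3
  z >= -0.75 -> could be stanine 4
  z >= -0.25 -> could be stanine 5
  z >= 0.25 -> could be stanine 6
  z < 0.75
  z < 1.25
  z < 1.75
Highest qualifying boundary gives stanine = 6

6


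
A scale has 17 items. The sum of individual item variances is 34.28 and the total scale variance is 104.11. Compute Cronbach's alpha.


alpha = (k/(k-1)) * (1 - sum(si^2)/s_total^2)
= (17/16) * (1 - 34.28/104.11)
alpha = 0.7127

0.7127


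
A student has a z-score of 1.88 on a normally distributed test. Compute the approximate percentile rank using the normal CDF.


CDF(z) = 0.5 * (1 + erf(z/sqrt(2)))
erf(1.3294) = 0.9399
CDF = 0.9699
Percentile rank = 0.9699 * 100 = 96.99

96.99


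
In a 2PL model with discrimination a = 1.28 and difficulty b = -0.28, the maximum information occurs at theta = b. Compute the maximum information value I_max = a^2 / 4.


For 2PL, max info at theta = b = -0.28
I_max = a^2 / 4 = 1.28^2 / 4
= 1.6384 / 4
I_max = 0.4096

0.4096


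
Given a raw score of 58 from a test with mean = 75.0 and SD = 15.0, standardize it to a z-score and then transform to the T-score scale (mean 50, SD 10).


z = (X - mean) / SD = (58 - 75.0) / 15.0
z = -17.0 / 15.0
z = -1.1333
T-score = T = 50 + 10z
Carry z at full precision (z = -17.0 / 15.0) into the conversion:
T-score = 50 + 10 * (-17.0 / 15.0) = 50 + -170 / 15.0
T-score = 50 + -11.3333
T-score = 38.6667

38.6667


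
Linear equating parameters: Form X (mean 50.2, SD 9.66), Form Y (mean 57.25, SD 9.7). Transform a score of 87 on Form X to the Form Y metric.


slope = SD_Y / SD_X = 9.7 / 9.66 ~ 1.0041
intercept = mean_Y - slope * mean_X = 57.25 - (9.7 / 9.66) * 50.2 ~ 6.8421
Y = slope * X + intercept. To avoid rounding drift from the rounded slope/intercept, evaluate the equivalent form Y = mean_Y + SD_Y * (X - mean_X) / SD_X at full precision:
Y = 57.25 + 9.7 * (87 - 50.2) / 9.66
Y = 57.25 + 9.7 * 36.8 / 9.66
Y = 57.25 + 356.96 / 9.66
Y = 57.25 + 36.9524
Y = 94.2024

94.2024


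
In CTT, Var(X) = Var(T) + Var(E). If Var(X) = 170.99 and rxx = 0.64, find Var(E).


var_true = rxx * var_obs = 0.64 * 170.99 = 109.4336
var_error = var_obs - var_true
var_error = 170.99 - 109.4336
var_error = 61.5564

61.5564


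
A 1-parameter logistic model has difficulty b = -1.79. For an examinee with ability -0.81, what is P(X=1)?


theta - b = -0.81 - -1.79 = 0.98
exp(-(theta - b)) = exp(-0.98) = 0.3753
P = 1 / (1 + 0.3753)
P = 0.7271

0.7271


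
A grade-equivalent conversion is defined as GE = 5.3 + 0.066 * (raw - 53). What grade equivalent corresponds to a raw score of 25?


raw - median = 25 - 53 = -28
slope * diff = 0.066 * -28 = -1.848
GE = 5.3 + -1.848
GE = 3.452

3.452


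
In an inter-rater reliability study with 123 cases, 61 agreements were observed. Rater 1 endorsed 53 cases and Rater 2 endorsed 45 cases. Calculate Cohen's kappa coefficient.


P_o = 61/123 = 0.495935
P_e = (53*45 + 70*78) / 15129 = 0.518541
kappa = (P_o - P_e) / (1 - P_e)
kappa = (0.495935 - 0.518541) / (1 - 0.518541)
kappa = -0.047

-0.047


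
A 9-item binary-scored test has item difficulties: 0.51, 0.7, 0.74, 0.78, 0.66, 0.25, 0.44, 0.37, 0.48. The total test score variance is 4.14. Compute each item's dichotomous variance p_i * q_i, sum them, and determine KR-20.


For each item, compute p_i * q_i:
  Item 1: 0.51 * 0.49 = 0.2499
  Item 2: 0.7 * 0.3 = 0.21
  Item 3: 0.74 * 0.26 = 0.1924
  Item 4: 0.78 * 0.22 = 0.1716
  Item 5: 0.66 * 0.34 = 0.2244
  Item 6: 0.25 * 0.75 = 0.1875
  Item 7: 0.44 * 0.56 = 0.2464
  Item 8: 0.37 * 0.63 = 0.2331
  Item 9: 0.48 * 0.52 = 0.2496
Sum(p_i * q_i) = 0.2499 + 0.21 + 0.1924 + 0.1716 + 0.2244 + 0.1875 + 0.2464 + 0.2331 + 0.2496 = 1.9649
KR-20 = (k/(k-1)) * (1 - Sum(p_i*q_i) / Var_total)
= (9/8) * (1 - 1.9649/4.14)
= 1.125 * 0.5254
KR-20 = 0.5911

0.5911


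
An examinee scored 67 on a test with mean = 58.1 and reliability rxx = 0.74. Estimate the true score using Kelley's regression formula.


T_est = rxx * X + (1 - rxx) * mean
T_est = 0.74 * 67 + 0.26 * 58.1
T_est = 49.58 + 15.106
T_est = 64.686

64.686


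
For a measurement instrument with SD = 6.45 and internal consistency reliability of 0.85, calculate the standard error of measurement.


SEM = SD * sqrt(1 - rxx)
SEM = 6.45 * sqrt(1 - 0.85)
SEM = 6.45 * sqrt(0.15) = 6.45 * 0.387298
SEM = 2.4981

2.4981


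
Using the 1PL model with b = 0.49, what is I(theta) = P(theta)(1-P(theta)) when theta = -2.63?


P = 1/(1+exp(-(-2.63-0.49))) = 0.0423
I = P*(1-P) = 0.0423 * 0.9577
I = 0.0405

0.0405


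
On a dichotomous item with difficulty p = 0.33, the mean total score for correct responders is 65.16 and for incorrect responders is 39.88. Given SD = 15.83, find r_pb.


q = 1 - p = 0.67
rpb = ((M1 - M0) / SD) * sqrt(p * q)
rpb = ((65.16 - 39.88) / 15.83) * sqrt(0.33 * 0.67)
rpb = 0.7509

0.7509


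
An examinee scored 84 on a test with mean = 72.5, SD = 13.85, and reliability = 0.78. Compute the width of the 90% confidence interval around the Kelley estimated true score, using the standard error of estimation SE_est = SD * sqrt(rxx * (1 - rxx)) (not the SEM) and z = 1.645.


True score estimate = 0.78*84 + 0.22*72.5 = 81.47
SE_est = SD * sqrt(rxx * (1 - rxx)) = 13.85 * sqrt(0.78 * 0.22) = 13.85 * sqrt(0.1716) = 5.737311
CI = T_est +/- z * SE_est, so width = 2 * z * SE_est = 2 * 1.645 * 5.737311
Width = 18.8758

18.8758


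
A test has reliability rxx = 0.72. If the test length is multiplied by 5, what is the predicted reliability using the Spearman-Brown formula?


r_new = (n * rxx) / (1 + (n-1) * rxx)
r_new = (5 * 0.72) / (1 + 4 * 0.72)
r_new = 3.6 / 3.88
r_new = 0.9278

0.9278


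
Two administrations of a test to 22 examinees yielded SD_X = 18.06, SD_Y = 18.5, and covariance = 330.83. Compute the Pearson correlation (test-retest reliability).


r = cov(X,Y) / (SD_X * SD_Y)
r = 330.83 / (18.06 * 18.5)
r = 330.83 / 334.11
r = 0.9902

0.9902


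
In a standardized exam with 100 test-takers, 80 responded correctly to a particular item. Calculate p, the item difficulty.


Item difficulty p = number correct / total examinees
p = 80 / 100
p = 0.8

0.8


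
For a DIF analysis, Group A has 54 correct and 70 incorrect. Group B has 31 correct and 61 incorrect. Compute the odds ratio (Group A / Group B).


Odds_A = 54/70 = 0.7714
Odds_B = 31/61 = 0.5082
OR = Odds_A / Odds_B = 0.7714 / 0.5082
Exactly, OR = (54 * 61) / (70 * 31) = 3294 / 2170
OR = 1.518

1.518


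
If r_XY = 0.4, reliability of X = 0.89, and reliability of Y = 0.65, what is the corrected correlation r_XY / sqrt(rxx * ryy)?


r_corrected = rxy / sqrt(rxx * ryy)
= 0.4 / sqrt(0.89 * 0.65)
= 0.4 / sqrt(0.5785)
= 0.4 / 0.760592
r_corrected = 0.5259

0.5259


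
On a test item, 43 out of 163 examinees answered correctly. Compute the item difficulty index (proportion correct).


Item difficulty p = number correct / total examinees
p = 43 / 163
p = 0.2638

0.2638


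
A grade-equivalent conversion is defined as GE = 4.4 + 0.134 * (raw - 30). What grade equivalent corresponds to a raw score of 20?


raw - median = 20 - 30 = -10
slope * diff = 0.134 * -10 = -1.34
GE = 4.4 + -1.34
GE = 3.06

3.06


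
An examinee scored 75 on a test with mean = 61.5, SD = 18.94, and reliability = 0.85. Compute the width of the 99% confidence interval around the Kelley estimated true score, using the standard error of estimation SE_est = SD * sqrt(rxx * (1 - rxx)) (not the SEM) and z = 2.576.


True score estimate = 0.85*75 + 0.15*61.5 = 72.975
SE_est = SD * sqrt(rxx * (1 - rxx)) = 18.94 * sqrt(0.85 * 0.15) = 18.94 * sqrt(0.1275) = 6.762933
CI = T_est +/- z * SE_est, so width = 2 * z * SE_est = 2 * 2.576 * 6.762933
Width = 34.8426

34.8426


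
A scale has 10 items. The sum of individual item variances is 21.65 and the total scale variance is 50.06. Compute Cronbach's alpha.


alpha = (k/(k-1)) * (1 - sum(si^2)/s_total^2)
= (10/9) * (1 - 21.65/50.06)
alpha = 0.6306

0.6306


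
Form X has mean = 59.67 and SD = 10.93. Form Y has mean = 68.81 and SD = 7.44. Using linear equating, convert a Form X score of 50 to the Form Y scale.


slope = SD_Y / SD_X = 7.44 / 10.93 ~ 0.6807
intercept = mean_Y - slope * mean_X = 68.81 - (7.44 / 10.93) * 59.67 ~ 28.1929
Y = slope * X + intercept. To avoid rounding drift from the rounded slope/intercept, evaluate the equivalent form Y = mean_Y + SD_Y * (X - mean_X) / SD_X at full precision:
Y = 68.81 + 7.44 * (50 - 59.67) / 10.93
Y = 68.81 - 7.44 * 9.67 / 10.93
Y = 68.81 - 71.9448 / 10.93
Y = 68.81 - 6.5823
Y = 62.2277

62.2277


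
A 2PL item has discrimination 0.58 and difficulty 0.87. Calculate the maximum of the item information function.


For 2PL, max info at theta = b = 0.87
I_max = a^2 / 4 = 0.58^2 / 4
= 0.3364 / 4
I_max = 0.0841

0.0841


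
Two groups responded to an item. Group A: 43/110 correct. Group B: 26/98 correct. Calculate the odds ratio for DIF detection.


Odds_A = 43/67 = 0.6418
Odds_B = 26/72 = 0.3611
OR = Odds_A / Odds_B = 0.6418 / 0.3611
Exactly, OR = (43 * 72) / (67 * 26) = 3096 / 1742
OR = 1.7773

1.7773


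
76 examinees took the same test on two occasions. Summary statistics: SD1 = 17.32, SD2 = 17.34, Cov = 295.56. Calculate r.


r = cov(X,Y) / (SD_X * SD_Y)
r = 295.56 / (17.32 * 17.34)
r = 295.56 / 300.3288
r = 0.9841

0.9841


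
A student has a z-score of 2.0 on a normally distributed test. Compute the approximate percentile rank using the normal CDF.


CDF(z) = 0.5 * (1 + erf(z/sqrt(2)))
erf(1.4142) = 0.9545
CDF = 0.9772
Percentile rank = 0.9772 * 100 = 97.72

97.72


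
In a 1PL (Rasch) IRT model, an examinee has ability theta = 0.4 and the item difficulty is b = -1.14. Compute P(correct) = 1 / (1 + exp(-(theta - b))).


theta - b = 0.4 - -1.14 = 1.54
exp(-(theta - b)) = exp(-1.54) = 0.2144
P = 1 / (1 + 0.2144)
P = 0.8235

0.8235


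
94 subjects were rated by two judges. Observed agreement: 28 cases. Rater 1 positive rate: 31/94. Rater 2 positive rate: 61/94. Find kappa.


P_o = 28/94 = 0.297872
P_e = (31*61 + 63*33) / 8836 = 0.449298
kappa = (P_o - P_e) / (1 - P_e)
kappa = (0.297872 - 0.449298) / (1 - 0.449298)
kappa = -0.275

-0.275


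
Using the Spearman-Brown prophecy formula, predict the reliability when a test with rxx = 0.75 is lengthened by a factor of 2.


r_new = (n * rxx) / (1 + (n-1) * rxx)
r_new = (2 * 0.75) / (1 + 1 * 0.75)
r_new = 1.5 / 1.75
r_new = 0.8571

0.8571


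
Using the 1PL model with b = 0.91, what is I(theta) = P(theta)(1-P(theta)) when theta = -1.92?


P = 1/(1+exp(-(-1.92-0.91))) = 0.0557
I = P*(1-P) = 0.0557 * 0.9443
I = 0.0526

0.0526


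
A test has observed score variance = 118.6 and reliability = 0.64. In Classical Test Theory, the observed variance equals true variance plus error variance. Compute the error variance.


var_true = rxx * var_obs = 0.64 * 118.6 = 75.904
var_error = var_obs - var_true
var_error = 118.6 - 75.904
var_error = 42.696

42.696


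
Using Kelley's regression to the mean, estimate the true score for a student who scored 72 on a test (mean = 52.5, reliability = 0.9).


T_est = rxx * X + (1 - rxx) * mean
T_est = 0.9 * 72 + 0.1 * 52.5
T_est = 64.8 + 5.25
T_est = 70.05

70.05


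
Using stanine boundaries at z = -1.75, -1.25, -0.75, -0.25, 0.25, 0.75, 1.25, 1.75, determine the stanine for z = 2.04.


Stanine boundaries: [-1.75, -1.25, -0.75, -0.25, 0.25, 0.75, 1.25, 1.75]
z = 2.04
Check each boundary:
  z >= -1.75 -> could be stanine 2
  z >= -1.25 -> could be stanine 3
  z >= -0.75 -> could be stanine 4
  z >= -0.25 -> could be stanine 5
  z >= 0.25 -> could be stanine 6
  z >= 0.75 -> could be stanine 7
  z >= 1.25 -> could be stanine 8
  z >= 1.75 -> could be stanine 9
Highest qualifying boundary gives stanine = 9

9


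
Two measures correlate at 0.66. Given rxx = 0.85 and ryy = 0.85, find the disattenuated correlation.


r_corrected = rxy / sqrt(rxx * ryy)
= 0.66 / sqrt(0.85 * 0.85)
= 0.66 / sqrt(0.7225)
= 0.66 / 0.85
r_corrected = 0.7765

0.7765


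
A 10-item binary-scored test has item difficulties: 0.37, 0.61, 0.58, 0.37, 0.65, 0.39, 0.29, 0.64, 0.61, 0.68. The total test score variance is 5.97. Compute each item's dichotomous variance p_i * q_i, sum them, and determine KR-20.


For each item, compute p_i * q_i:
  Item 1: 0.37 * 0.63 = 0.2331
  Item 2: 0.61 * 0.39 = 0.2379
  Item 3: 0.58 * 0.42 = 0.2436
  Item 4: 0.37 * 0.63 = 0.2331
  Item 5: 0.65 * 0.35 = 0.2275
  Item 6: 0.39 * 0.61 = 0.2379
  Item 7: 0.29 * 0.71 = 0.2059
  Item 8: 0.64 * 0.36 = 0.2304
  Item 9: 0.61 * 0.39 = 0.2379
  Item 10: 0.68 * 0.32 = 0.2176
Sum(p_i * q_i) = 0.2331 + 0.2379 + 0.2436 + 0.2331 + 0.2275 + 0.2379 + 0.2059 + 0.2304 + 0.2379 + 0.2176 = 2.3049
KR-20 = (k/(k-1)) * (1 - Sum(p_i*q_i) / Var_total)
= (10/9) * (1 - 2.3049/5.97)
= 1.1111 * 0.6139
KR-20 = 0.6821

0.6821


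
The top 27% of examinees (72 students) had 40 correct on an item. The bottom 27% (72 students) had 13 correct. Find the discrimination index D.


p_upper = 40/72 = 0.5556
p_lower = 13/72 = 0.1806
D = 0.5556 - 0.1806 = 0.375

0.375


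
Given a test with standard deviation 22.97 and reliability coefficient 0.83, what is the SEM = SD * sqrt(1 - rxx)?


SEM = SD * sqrt(1 - rxx)
SEM = 22.97 * sqrt(1 - 0.83)
SEM = 22.97 * sqrt(0.17) = 22.97 * 0.412311
SEM = 9.4708

9.4708


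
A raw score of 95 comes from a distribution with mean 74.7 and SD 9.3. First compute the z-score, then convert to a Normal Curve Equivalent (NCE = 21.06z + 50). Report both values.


z = (X - mean) / SD = (95 - 74.7) / 9.3
z = 20.3 / 9.3
z = 2.1828
NCE = NCE = 21.06z + 50
Carry z at full precision (z = 20.3 / 9.3) into the conversion:
NCE = 21.06 * (20.3 / 9.3) + 50 = 427.518 / 9.3 + 50
NCE = 45.9697 + 50
NCE = 95.9697

95.9697


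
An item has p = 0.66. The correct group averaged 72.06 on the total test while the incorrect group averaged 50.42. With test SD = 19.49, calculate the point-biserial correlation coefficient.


q = 1 - p = 0.34
rpb = ((M1 - M0) / SD) * sqrt(p * q)
rpb = ((72.06 - 50.42) / 19.49) * sqrt(0.66 * 0.34)
rpb = 0.526

0.526


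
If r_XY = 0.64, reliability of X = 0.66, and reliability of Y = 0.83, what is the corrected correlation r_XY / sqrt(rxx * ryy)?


r_corrected = rxy / sqrt(rxx * ryy)
= 0.64 / sqrt(0.66 * 0.83)
= 0.64 / sqrt(0.5478)
= 0.64 / 0.740135
r_corrected = 0.8647

0.8647


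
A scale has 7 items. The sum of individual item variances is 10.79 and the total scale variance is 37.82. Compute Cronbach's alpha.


alpha = (k/(k-1)) * (1 - sum(si^2)/s_total^2)
= (7/6) * (1 - 10.79/37.82)
alpha = 0.8338

0.8338


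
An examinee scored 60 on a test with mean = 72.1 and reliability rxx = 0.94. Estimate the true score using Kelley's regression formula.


T_est = rxx * X + (1 - rxx) * mean
T_est = 0.94 * 60 + 0.06 * 72.1
T_est = 56.4 + 4.326
T_est = 60.726

60.726


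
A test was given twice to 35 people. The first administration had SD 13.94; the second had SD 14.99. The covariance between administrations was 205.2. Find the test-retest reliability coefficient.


r = cov(X,Y) / (SD_X * SD_Y)
r = 205.2 / (13.94 * 14.99)
r = 205.2 / 208.9606
r = 0.982

0.982


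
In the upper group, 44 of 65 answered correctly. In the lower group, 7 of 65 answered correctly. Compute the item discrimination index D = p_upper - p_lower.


p_upper = 44/65 = 0.6769
p_lower = 7/65 = 0.1077
D = 0.6769 - 0.1077 = 0.5692

0.5692


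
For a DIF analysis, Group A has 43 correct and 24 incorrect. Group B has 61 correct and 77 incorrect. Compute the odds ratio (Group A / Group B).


Odds_A = 43/24 = 1.7917
Odds_B = 61/77 = 0.7922
OR = Odds_A / Odds_B = 1.7917 / 0.7922
Exactly, OR = (43 * 77) / (24 * 61) = 3311 / 1464
OR = 2.2616

2.2616


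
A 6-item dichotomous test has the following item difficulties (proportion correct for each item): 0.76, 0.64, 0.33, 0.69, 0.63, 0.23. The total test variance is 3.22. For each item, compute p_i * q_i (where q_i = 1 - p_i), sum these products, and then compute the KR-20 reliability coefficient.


For each item, compute p_i * q_i:
  Item 1: 0.76 * 0.24 = 0.1824
  Item 2: 0.64 * 0.36 = 0.2304
  Item 3: 0.33 * 0.67 = 0.2211
  Item 4: 0.69 * 0.31 = 0.2139
  Item 5: 0.63 * 0.37 = 0.2331
  Item 6: 0.23 * 0.77 = 0.1771
Sum(p_i * q_i) = 0.1824 + 0.2304 + 0.2211 + 0.2139 + 0.2331 + 0.1771 = 1.258
KR-20 = (k/(k-1)) * (1 - Sum(p_i*q_i) / Var_total)
= (6/5) * (1 - 1.258/3.22)
= 1.2 * 0.6093
KR-20 = 0.7312

0.7312


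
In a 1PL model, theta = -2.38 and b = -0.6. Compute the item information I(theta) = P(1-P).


P = 1/(1+exp(-(-2.38--0.6))) = 0.1443
I = P*(1-P) = 0.1443 * 0.8557
I = 0.1235

0.1235


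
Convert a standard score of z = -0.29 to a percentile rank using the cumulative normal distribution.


CDF(z) = 0.5 * (1 + erf(z/sqrt(2)))
erf(-0.2051) = -0.2282
CDF = 0.3859
Percentile rank = 0.3859 * 100 = 38.59

38.59


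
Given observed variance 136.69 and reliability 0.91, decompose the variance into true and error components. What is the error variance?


var_true = rxx * var_obs = 0.91 * 136.69 = 124.3879
var_error = var_obs - var_true
var_error = 136.69 - 124.3879
var_error = 12.3021

12.3021


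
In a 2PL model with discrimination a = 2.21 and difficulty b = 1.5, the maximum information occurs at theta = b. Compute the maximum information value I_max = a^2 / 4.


For 2PL, max info at theta = b = 1.5
I_max = a^2 / 4 = 2.21^2 / 4
= 4.8841 / 4
I_max = 1.221

1.221


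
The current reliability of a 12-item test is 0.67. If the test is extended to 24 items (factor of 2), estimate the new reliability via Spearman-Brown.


r_new = (n * rxx) / (1 + (n-1) * rxx)
r_new = (2 * 0.67) / (1 + 1 * 0.67)
r_new = 1.34 / 1.67
r_new = 0.8024

0.8024


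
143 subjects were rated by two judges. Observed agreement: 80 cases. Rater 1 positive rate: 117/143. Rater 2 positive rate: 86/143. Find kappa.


P_o = 80/143 = 0.559441
P_e = (117*86 + 26*57) / 20449 = 0.564526
kappa = (P_o - P_e) / (1 - P_e)
kappa = (0.559441 - 0.564526) / (1 - 0.564526)
kappa = -0.0117

-0.0117


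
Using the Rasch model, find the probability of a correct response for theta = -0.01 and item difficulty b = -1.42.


theta - b = -0.01 - -1.42 = 1.41
exp(-(theta - b)) = exp(-1.41) = 0.2441
P = 1 / (1 + 0.2441)
P = 0.8038

0.8038


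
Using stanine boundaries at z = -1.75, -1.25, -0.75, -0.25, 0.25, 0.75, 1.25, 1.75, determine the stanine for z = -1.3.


Stanine boundaries: [-1.75, -1.25, -0.75, -0.25, 0.25, 0.75, 1.25, 1.75]
z = -1.3
Check each boundary:
  z >= -1.75 -> could be stanine 2
  z < -1.25
  z < -0.75
  z < -0.25
  z < 0.25
  z < 0.75
  z < 1.25
  z < 1.75
Highest qualifying boundary gives stanine = 2

2
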